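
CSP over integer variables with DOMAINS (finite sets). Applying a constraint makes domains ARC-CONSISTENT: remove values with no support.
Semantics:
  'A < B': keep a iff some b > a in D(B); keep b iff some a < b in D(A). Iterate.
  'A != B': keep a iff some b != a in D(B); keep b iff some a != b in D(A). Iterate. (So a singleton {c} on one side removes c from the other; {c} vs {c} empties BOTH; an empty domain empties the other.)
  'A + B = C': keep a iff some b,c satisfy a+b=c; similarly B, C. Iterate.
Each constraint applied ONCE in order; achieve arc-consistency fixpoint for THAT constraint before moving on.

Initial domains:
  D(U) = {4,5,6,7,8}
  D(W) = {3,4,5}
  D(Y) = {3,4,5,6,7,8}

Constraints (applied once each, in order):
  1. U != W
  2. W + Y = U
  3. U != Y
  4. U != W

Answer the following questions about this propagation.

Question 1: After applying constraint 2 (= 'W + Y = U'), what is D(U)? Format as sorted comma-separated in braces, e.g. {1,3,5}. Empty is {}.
Answer: {6,7,8}

Derivation:
Constraint 1 (U != W) on D(U)={4,5,6,7,8} D(W)={3,4,5}: no change
Constraint 2 (W + Y = U) on D(W)={3,4,5} D(Y)={3,4,5,6,7,8} D(U)={4,5,6,7,8}: Y {3,4,5,6,7,8}->{3,4,5}; U {4,5,6,7,8}->{6,7,8}
So after constraint 2: D(U) = {6,7,8}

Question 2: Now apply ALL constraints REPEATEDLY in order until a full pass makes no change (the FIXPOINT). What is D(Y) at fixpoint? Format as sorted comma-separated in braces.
Answer: {3,4,5}

Derivation:
pass 0 (initial): D(Y)={3,4,5,6,7,8}
pass 1: U {4,5,6,7,8}->{6,7,8}; Y {3,4,5,6,7,8}->{3,4,5}
pass 2: no change
Fixpoint after 2 passes: D(Y) = {3,4,5}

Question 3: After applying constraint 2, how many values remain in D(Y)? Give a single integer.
Answer: 3

Derivation:
Constraint 1 (U != W) on D(U)={4,5,6,7,8} D(W)={3,4,5}: no change
Constraint 2 (W + Y = U) on D(W)={3,4,5} D(Y)={3,4,5,6,7,8} D(U)={4,5,6,7,8}: Y {3,4,5,6,7,8}->{3,4,5}; U {4,5,6,7,8}->{6,7,8}
So after constraint 2: D(Y)={3,4,5}, size = 3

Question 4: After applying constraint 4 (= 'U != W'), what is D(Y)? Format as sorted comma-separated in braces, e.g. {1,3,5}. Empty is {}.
Constraint 1 (U != W) on D(U)={4,5,6,7,8} D(W)={3,4,5}: no change
Constraint 2 (W + Y = U) on D(W)={3,4,5} D(Y)={3,4,5,6,7,8} D(U)={4,5,6,7,8}: Y {3,4,5,6,7,8}->{3,4,5}; U {4,5,6,7,8}->{6,7,8}
Constraint 3 (U != Y) on D(U)={6,7,8} D(Y)={3,4,5}: no change
Constraint 4 (U != W) on D(U)={6,7,8} D(W)={3,4,5}: no change
So after constraint 4: D(Y) = {3,4,5}

Answer: {3,4,5}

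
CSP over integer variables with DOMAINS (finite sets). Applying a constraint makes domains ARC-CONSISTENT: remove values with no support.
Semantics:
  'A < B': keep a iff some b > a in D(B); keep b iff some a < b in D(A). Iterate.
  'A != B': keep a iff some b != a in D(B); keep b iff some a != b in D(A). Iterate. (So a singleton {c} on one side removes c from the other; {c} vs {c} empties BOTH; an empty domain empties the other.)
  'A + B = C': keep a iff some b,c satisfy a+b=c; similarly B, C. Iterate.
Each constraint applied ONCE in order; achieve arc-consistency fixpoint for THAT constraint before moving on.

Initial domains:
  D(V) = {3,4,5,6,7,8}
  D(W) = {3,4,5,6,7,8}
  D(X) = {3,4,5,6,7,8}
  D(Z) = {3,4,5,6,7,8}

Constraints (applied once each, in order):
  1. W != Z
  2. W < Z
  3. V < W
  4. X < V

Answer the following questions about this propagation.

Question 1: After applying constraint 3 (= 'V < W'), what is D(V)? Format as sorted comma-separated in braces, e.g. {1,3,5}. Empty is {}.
Constraint 1 (W != Z) on D(W)={3,4,5,6,7,8} D(Z)={3,4,5,6,7,8}: no change
Constraint 2 (W < Z) on D(W)={3,4,5,6,7,8} D(Z)={3,4,5,6,7,8}: W {3,4,5,6,7,8}->{3,4,5,6,7}; Z {3,4,5,6,7,8}->{4,5,6,7,8}
Constraint 3 (V < W) on D(V)={3,4,5,6,7,8} D(W)={3,4,5,6,7}: V {3,4,5,6,7,8}->{3,4,5,6}; W {3,4,5,6,7}->{4,5,6,7}
So after constraint 3: D(V) = {3,4,5,6}

Answer: {3,4,5,6}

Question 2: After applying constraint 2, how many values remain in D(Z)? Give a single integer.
Answer: 5

Derivation:
Constraint 1 (W != Z) on D(W)={3,4,5,6,7,8} D(Z)={3,4,5,6,7,8}: no change
Constraint 2 (W < Z) on D(W)={3,4,5,6,7,8} D(Z)={3,4,5,6,7,8}: W {3,4,5,6,7,8}->{3,4,5,6,7}; Z {3,4,5,6,7,8}->{4,5,6,7,8}
So after constraint 2: D(Z)={4,5,6,7,8}, size = 5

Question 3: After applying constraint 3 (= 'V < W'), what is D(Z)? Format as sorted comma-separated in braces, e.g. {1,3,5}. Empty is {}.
Constraint 1 (W != Z) on D(W)={3,4,5,6,7,8} D(Z)={3,4,5,6,7,8}: no change
Constraint 2 (W < Z) on D(W)={3,4,5,6,7,8} D(Z)={3,4,5,6,7,8}: W {3,4,5,6,7,8}->{3,4,5,6,7}; Z {3,4,5,6,7,8}->{4,5,6,7,8}
Constraint 3 (V < W) on D(V)={3,4,5,6,7,8} D(W)={3,4,5,6,7}: V {3,4,5,6,7,8}->{3,4,5,6}; W {3,4,5,6,7}->{4,5,6,7}
So after constraint 3: D(Z) = {4,5,6,7,8}

Answer: {4,5,6,7,8}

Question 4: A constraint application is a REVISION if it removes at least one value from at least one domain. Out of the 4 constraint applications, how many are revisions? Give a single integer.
Constraint 1 (W != Z) on D(W)={3,4,5,6,7,8} D(Z)={3,4,5,6,7,8}: no change => not a revision
Constraint 2 (W < Z) on D(W)={3,4,5,6,7,8} D(Z)={3,4,5,6,7,8}: W {3,4,5,6,7,8}->{3,4,5,6,7}; Z {3,4,5,6,7,8}->{4,5,6,7,8} => REVISION
Constraint 3 (V < W) on D(V)={3,4,5,6,7,8} D(W)={3,4,5,6,7}: V {3,4,5,6,7,8}->{3,4,5,6}; W {3,4,5,6,7}->{4,5,6,7} => REVISION
Constraint 4 (X < V) on D(X)={3,4,5,6,7,8} D(V)={3,4,5,6}: X {3,4,5,6,7,8}->{3,4,5}; V {3,4,5,6}->{4,5,6} => REVISION
Total revisions = 3

Answer: 3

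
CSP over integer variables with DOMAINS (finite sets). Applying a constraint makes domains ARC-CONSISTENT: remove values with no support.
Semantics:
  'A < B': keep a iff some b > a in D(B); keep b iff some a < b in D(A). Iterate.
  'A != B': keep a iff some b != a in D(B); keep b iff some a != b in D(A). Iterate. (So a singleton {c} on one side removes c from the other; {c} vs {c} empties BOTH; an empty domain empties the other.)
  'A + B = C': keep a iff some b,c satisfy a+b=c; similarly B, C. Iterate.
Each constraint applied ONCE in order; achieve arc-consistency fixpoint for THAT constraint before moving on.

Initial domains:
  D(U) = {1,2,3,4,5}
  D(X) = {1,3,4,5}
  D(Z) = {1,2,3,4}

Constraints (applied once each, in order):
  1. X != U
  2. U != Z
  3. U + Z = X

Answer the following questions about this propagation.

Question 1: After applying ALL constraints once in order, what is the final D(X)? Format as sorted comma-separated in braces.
Constraint 1 (X != U) on D(X)={1,3,4,5} D(U)={1,2,3,4,5}: no change
Constraint 2 (U != Z) on D(U)={1,2,3,4,5} D(Z)={1,2,3,4}: no change
Constraint 3 (U + Z = X) on D(U)={1,2,3,4,5} D(Z)={1,2,3,4} D(X)={1,3,4,5}: U {1,2,3,4,5}->{1,2,3,4}; X {1,3,4,5}->{3,4,5}
So after all 3 constraints: D(X) = {3,4,5}

Answer: {3,4,5}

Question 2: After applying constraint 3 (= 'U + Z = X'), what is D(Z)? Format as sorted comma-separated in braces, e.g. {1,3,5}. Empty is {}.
Constraint 1 (X != U) on D(X)={1,3,4,5} D(U)={1,2,3,4,5}: no change
Constraint 2 (U != Z) on D(U)={1,2,3,4,5} D(Z)={1,2,3,4}: no change
Constraint 3 (U + Z = X) on D(U)={1,2,3,4,5} D(Z)={1,2,3,4} D(X)={1,3,4,5}: U {1,2,3,4,5}->{1,2,3,4}; X {1,3,4,5}->{3,4,5}
So after constraint 3: D(Z) = {1,2,3,4}

Answer: {1,2,3,4}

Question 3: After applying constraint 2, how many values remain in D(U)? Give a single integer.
Constraint 1 (X != U) on D(X)={1,3,4,5} D(U)={1,2,3,4,5}: no change
Constraint 2 (U != Z) on D(U)={1,2,3,4,5} D(Z)={1,2,3,4}: no change
So after constraint 2: D(U)={1,2,3,4,5}, size = 5

Answer: 5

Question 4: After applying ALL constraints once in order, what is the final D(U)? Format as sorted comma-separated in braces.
Constraint 1 (X != U) on D(X)={1,3,4,5} D(U)={1,2,3,4,5}: no change
Constraint 2 (U != Z) on D(U)={1,2,3,4,5} D(Z)={1,2,3,4}: no change
Constraint 3 (U + Z = X) on D(U)={1,2,3,4,5} D(Z)={1,2,3,4} D(X)={1,3,4,5}: U {1,2,3,4,5}->{1,2,3,4}; X {1,3,4,5}->{3,4,5}
So after all 3 constraints: D(U) = {1,2,3,4}

Answer: {1,2,3,4}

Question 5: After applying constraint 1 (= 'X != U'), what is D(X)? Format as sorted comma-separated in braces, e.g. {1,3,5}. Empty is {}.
Constraint 1 (X != U) on D(X)={1,3,4,5} D(U)={1,2,3,4,5}: no change
So after constraint 1: D(X) = {1,3,4,5}

Answer: {1,3,4,5}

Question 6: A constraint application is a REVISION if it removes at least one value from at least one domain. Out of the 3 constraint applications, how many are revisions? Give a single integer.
Answer: 1

Derivation:
Constraint 1 (X != U) on D(X)={1,3,4,5} D(U)={1,2,3,4,5}: no change => not a revision
Constraint 2 (U != Z) on D(U)={1,2,3,4,5} D(Z)={1,2,3,4}: no change => not a revision
Constraint 3 (U + Z = X) on D(U)={1,2,3,4,5} D(Z)={1,2,3,4} D(X)={1,3,4,5}: U {1,2,3,4,5}->{1,2,3,4}; X {1,3,4,5}->{3,4,5} => REVISION
Total revisions = 1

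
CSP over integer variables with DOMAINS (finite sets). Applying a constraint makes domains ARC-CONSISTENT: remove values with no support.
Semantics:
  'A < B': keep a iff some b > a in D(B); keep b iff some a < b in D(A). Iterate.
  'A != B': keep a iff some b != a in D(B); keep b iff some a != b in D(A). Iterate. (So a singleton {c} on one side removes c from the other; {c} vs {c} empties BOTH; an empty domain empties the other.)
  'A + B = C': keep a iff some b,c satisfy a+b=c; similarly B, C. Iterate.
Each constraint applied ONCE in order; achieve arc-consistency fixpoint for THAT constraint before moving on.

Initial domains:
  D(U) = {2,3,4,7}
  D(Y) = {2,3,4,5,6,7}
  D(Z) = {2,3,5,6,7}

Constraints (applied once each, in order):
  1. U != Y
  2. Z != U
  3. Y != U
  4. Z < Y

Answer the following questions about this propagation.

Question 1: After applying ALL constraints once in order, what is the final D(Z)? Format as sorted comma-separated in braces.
Answer: {2,3,5,6}

Derivation:
Constraint 1 (U != Y) on D(U)={2,3,4,7} D(Y)={2,3,4,5,6,7}: no change
Constraint 2 (Z != U) on D(Z)={2,3,5,6,7} D(U)={2,3,4,7}: no change
Constraint 3 (Y != U) on D(Y)={2,3,4,5,6,7} D(U)={2,3,4,7}: no change
Constraint 4 (Z < Y) on D(Z)={2,3,5,6,7} D(Y)={2,3,4,5,6,7}: Z {2,3,5,6,7}->{2,3,5,6}; Y {2,3,4,5,6,7}->{3,4,5,6,7}
So after all 4 constraints: D(Z) = {2,3,5,6}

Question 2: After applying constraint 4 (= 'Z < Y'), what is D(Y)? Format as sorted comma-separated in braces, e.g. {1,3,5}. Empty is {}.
Constraint 1 (U != Y) on D(U)={2,3,4,7} D(Y)={2,3,4,5,6,7}: no change
Constraint 2 (Z != U) on D(Z)={2,3,5,6,7} D(U)={2,3,4,7}: no change
Constraint 3 (Y != U) on D(Y)={2,3,4,5,6,7} D(U)={2,3,4,7}: no change
Constraint 4 (Z < Y) on D(Z)={2,3,5,6,7} D(Y)={2,3,4,5,6,7}: Z {2,3,5,6,7}->{2,3,5,6}; Y {2,3,4,5,6,7}->{3,4,5,6,7}
So after constraint 4: D(Y) = {3,4,5,6,7}

Answer: {3,4,5,6,7}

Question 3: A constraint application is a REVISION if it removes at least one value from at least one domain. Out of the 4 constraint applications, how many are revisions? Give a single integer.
Answer: 1

Derivation:
Constraint 1 (U != Y) on D(U)={2,3,4,7} D(Y)={2,3,4,5,6,7}: no change => not a revision
Constraint 2 (Z != U) on D(Z)={2,3,5,6,7} D(U)={2,3,4,7}: no change => not a revision
Constraint 3 (Y != U) on D(Y)={2,3,4,5,6,7} D(U)={2,3,4,7}: no change => not a revision
Constraint 4 (Z < Y) on D(Z)={2,3,5,6,7} D(Y)={2,3,4,5,6,7}: Z {2,3,5,6,7}->{2,3,5,6}; Y {2,3,4,5,6,7}->{3,4,5,6,7} => REVISION
Total revisions = 1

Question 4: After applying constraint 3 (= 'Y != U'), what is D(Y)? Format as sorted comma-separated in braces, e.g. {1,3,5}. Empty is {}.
Constraint 1 (U != Y) on D(U)={2,3,4,7} D(Y)={2,3,4,5,6,7}: no change
Constraint 2 (Z != U) on D(Z)={2,3,5,6,7} D(U)={2,3,4,7}: no change
Constraint 3 (Y != U) on D(Y)={2,3,4,5,6,7} D(U)={2,3,4,7}: no change
So after constraint 3: D(Y) = {2,3,4,5,6,7}

Answer: {2,3,4,5,6,7}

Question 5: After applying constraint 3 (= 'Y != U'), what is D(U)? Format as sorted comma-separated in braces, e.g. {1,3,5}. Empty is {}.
Constraint 1 (U != Y) on D(U)={2,3,4,7} D(Y)={2,3,4,5,6,7}: no change
Constraint 2 (Z != U) on D(Z)={2,3,5,6,7} D(U)={2,3,4,7}: no change
Constraint 3 (Y != U) on D(Y)={2,3,4,5,6,7} D(U)={2,3,4,7}: no change
So after constraint 3: D(U) = {2,3,4,7}

Answer: {2,3,4,7}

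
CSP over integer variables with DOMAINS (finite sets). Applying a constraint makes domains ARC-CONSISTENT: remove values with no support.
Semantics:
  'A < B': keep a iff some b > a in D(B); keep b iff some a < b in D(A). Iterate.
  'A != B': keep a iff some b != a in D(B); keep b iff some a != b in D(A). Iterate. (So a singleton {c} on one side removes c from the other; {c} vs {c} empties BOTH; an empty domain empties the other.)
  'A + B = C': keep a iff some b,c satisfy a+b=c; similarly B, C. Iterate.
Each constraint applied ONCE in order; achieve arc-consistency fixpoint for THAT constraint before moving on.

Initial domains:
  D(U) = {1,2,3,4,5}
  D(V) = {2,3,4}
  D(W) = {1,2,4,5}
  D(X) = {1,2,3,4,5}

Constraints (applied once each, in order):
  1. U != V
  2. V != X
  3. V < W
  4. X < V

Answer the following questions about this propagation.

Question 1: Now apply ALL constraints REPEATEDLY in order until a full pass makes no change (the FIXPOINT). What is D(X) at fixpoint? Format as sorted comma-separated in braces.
pass 0 (initial): D(X)={1,2,3,4,5}
pass 1: W {1,2,4,5}->{4,5}; X {1,2,3,4,5}->{1,2,3}
pass 2: no change
Fixpoint after 2 passes: D(X) = {1,2,3}

Answer: {1,2,3}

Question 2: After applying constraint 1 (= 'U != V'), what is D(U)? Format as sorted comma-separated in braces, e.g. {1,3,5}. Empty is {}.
Constraint 1 (U != V) on D(U)={1,2,3,4,5} D(V)={2,3,4}: no change
So after constraint 1: D(U) = {1,2,3,4,5}

Answer: {1,2,3,4,5}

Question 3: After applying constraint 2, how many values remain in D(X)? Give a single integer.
Constraint 1 (U != V) on D(U)={1,2,3,4,5} D(V)={2,3,4}: no change
Constraint 2 (V != X) on D(V)={2,3,4} D(X)={1,2,3,4,5}: no change
So after constraint 2: D(X)={1,2,3,4,5}, size = 5

Answer: 5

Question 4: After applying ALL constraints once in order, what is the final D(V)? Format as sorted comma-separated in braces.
Constraint 1 (U != V) on D(U)={1,2,3,4,5} D(V)={2,3,4}: no change
Constraint 2 (V != X) on D(V)={2,3,4} D(X)={1,2,3,4,5}: no change
Constraint 3 (V < W) on D(V)={2,3,4} D(W)={1,2,4,5}: W {1,2,4,5}->{4,5}
Constraint 4 (X < V) on D(X)={1,2,3,4,5} D(V)={2,3,4}: X {1,2,3,4,5}->{1,2,3}
So after all 4 constraints: D(V) = {2,3,4}

Answer: {2,3,4}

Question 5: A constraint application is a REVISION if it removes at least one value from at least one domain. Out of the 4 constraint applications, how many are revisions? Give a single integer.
Constraint 1 (U != V) on D(U)={1,2,3,4,5} D(V)={2,3,4}: no change => not a revision
Constraint 2 (V != X) on D(V)={2,3,4} D(X)={1,2,3,4,5}: no change => not a revision
Constraint 3 (V < W) on D(V)={2,3,4} D(W)={1,2,4,5}: W {1,2,4,5}->{4,5} => REVISION
Constraint 4 (X < V) on D(X)={1,2,3,4,5} D(V)={2,3,4}: X {1,2,3,4,5}->{1,2,3} => REVISION
Total revisions = 2

Answer: 2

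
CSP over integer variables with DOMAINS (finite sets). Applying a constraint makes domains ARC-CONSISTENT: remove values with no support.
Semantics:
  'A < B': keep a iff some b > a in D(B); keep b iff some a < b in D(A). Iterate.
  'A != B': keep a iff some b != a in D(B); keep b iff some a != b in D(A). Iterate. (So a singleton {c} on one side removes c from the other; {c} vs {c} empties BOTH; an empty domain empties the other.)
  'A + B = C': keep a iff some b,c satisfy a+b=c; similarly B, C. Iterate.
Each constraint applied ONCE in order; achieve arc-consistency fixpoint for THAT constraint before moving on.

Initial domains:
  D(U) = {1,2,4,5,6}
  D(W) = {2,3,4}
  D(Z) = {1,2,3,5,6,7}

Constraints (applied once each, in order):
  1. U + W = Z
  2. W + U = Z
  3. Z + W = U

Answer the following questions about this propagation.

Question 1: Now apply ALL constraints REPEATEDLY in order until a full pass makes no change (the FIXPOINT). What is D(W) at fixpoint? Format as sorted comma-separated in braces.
Answer: {}

Derivation:
pass 0 (initial): D(W)={2,3,4}
pass 1: U {1,2,4,5,6}->{5}; W {2,3,4}->{2}; Z {1,2,3,5,6,7}->{3}
pass 2: U {5}->{}; W {2}->{}; Z {3}->{}
pass 3: no change
Fixpoint after 3 passes: D(W) = {}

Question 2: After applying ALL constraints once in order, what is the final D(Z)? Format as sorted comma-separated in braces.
Constraint 1 (U + W = Z) on D(U)={1,2,4,5,6} D(W)={2,3,4} D(Z)={1,2,3,5,6,7}: U {1,2,4,5,6}->{1,2,4,5}; Z {1,2,3,5,6,7}->{3,5,6,7}
Constraint 2 (W + U = Z) on D(W)={2,3,4} D(U)={1,2,4,5} D(Z)={3,5,6,7}: no change
Constraint 3 (Z + W = U) on D(Z)={3,5,6,7} D(W)={2,3,4} D(U)={1,2,4,5}: Z {3,5,6,7}->{3}; W {2,3,4}->{2}; U {1,2,4,5}->{5}
So after all 3 constraints: D(Z) = {3}

Answer: {3}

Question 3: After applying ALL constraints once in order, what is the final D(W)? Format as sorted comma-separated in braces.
Constraint 1 (U + W = Z) on D(U)={1,2,4,5,6} D(W)={2,3,4} D(Z)={1,2,3,5,6,7}: U {1,2,4,5,6}->{1,2,4,5}; Z {1,2,3,5,6,7}->{3,5,6,7}
Constraint 2 (W + U = Z) on D(W)={2,3,4} D(U)={1,2,4,5} D(Z)={3,5,6,7}: no change
Constraint 3 (Z + W = U) on D(Z)={3,5,6,7} D(W)={2,3,4} D(U)={1,2,4,5}: Z {3,5,6,7}->{3}; W {2,3,4}->{2}; U {1,2,4,5}->{5}
So after all 3 constraints: D(W) = {2}

Answer: {2}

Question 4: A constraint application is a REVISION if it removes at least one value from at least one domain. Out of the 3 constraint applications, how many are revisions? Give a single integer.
Answer: 2

Derivation:
Constraint 1 (U + W = Z) on D(U)={1,2,4,5,6} D(W)={2,3,4} D(Z)={1,2,3,5,6,7}: U {1,2,4,5,6}->{1,2,4,5}; Z {1,2,3,5,6,7}->{3,5,6,7} => REVISION
Constraint 2 (W + U = Z) on D(W)={2,3,4} D(U)={1,2,4,5} D(Z)={3,5,6,7}: no change => not a revision
Constraint 3 (Z + W = U) on D(Z)={3,5,6,7} D(W)={2,3,4} D(U)={1,2,4,5}: Z {3,5,6,7}->{3}; W {2,3,4}->{2}; U {1,2,4,5}->{5} => REVISION
Total revisions = 2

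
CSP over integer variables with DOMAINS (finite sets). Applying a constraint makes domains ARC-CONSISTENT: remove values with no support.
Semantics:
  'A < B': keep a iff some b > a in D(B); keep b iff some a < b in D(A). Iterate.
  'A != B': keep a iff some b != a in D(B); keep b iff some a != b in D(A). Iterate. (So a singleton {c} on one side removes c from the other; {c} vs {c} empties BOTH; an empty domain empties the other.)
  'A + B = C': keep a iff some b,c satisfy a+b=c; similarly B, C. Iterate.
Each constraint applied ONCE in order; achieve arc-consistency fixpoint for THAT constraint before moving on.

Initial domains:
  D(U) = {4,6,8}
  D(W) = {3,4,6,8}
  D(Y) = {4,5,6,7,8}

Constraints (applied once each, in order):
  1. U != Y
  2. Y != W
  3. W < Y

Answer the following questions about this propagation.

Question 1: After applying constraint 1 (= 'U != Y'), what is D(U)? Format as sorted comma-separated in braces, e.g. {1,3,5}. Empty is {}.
Answer: {4,6,8}

Derivation:
Constraint 1 (U != Y) on D(U)={4,6,8} D(Y)={4,5,6,7,8}: no change
So after constraint 1: D(U) = {4,6,8}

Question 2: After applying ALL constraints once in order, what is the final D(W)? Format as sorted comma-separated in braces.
Answer: {3,4,6}

Derivation:
Constraint 1 (U != Y) on D(U)={4,6,8} D(Y)={4,5,6,7,8}: no change
Constraint 2 (Y != W) on D(Y)={4,5,6,7,8} D(W)={3,4,6,8}: no change
Constraint 3 (W < Y) on D(W)={3,4,6,8} D(Y)={4,5,6,7,8}: W {3,4,6,8}->{3,4,6}
So after all 3 constraints: D(W) = {3,4,6}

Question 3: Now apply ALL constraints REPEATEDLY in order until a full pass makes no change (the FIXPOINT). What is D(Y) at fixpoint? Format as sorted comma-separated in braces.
Answer: {4,5,6,7,8}

Derivation:
pass 0 (initial): D(Y)={4,5,6,7,8}
pass 1: W {3,4,6,8}->{3,4,6}
pass 2: no change
Fixpoint after 2 passes: D(Y) = {4,5,6,7,8}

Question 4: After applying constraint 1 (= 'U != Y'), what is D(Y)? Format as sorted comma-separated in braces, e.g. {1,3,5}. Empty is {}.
Constraint 1 (U != Y) on D(U)={4,6,8} D(Y)={4,5,6,7,8}: no change
So after constraint 1: D(Y) = {4,5,6,7,8}

Answer: {4,5,6,7,8}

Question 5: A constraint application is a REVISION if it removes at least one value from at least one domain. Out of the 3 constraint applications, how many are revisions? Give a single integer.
Constraint 1 (U != Y) on D(U)={4,6,8} D(Y)={4,5,6,7,8}: no change => not a revision
Constraint 2 (Y != W) on D(Y)={4,5,6,7,8} D(W)={3,4,6,8}: no change => not a revision
Constraint 3 (W < Y) on D(W)={3,4,6,8} D(Y)={4,5,6,7,8}: W {3,4,6,8}->{3,4,6} => REVISION
Total revisions = 1

Answer: 1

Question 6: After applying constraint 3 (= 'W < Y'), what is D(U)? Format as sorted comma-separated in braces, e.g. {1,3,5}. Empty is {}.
Answer: {4,6,8}

Derivation:
Constraint 1 (U != Y) on D(U)={4,6,8} D(Y)={4,5,6,7,8}: no change
Constraint 2 (Y != W) on D(Y)={4,5,6,7,8} D(W)={3,4,6,8}: no change
Constraint 3 (W < Y) on D(W)={3,4,6,8} D(Y)={4,5,6,7,8}: W {3,4,6,8}->{3,4,6}
So after constraint 3: D(U) = {4,6,8}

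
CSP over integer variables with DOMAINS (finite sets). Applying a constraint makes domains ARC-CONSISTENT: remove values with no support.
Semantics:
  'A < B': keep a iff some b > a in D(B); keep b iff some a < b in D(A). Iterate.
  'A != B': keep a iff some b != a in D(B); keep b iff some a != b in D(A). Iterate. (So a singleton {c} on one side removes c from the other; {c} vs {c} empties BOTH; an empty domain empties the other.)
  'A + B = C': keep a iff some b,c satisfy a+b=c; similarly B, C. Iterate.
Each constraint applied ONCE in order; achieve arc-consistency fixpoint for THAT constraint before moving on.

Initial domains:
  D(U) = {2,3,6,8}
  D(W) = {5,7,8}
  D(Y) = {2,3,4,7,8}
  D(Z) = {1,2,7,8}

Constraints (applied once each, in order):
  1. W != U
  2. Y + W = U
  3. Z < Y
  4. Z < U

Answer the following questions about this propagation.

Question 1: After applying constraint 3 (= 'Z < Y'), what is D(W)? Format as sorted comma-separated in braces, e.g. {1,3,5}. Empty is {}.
Constraint 1 (W != U) on D(W)={5,7,8} D(U)={2,3,6,8}: no change
Constraint 2 (Y + W = U) on D(Y)={2,3,4,7,8} D(W)={5,7,8} D(U)={2,3,6,8}: Y {2,3,4,7,8}->{3}; W {5,7,8}->{5}; U {2,3,6,8}->{8}
Constraint 3 (Z < Y) on D(Z)={1,2,7,8} D(Y)={3}: Z {1,2,7,8}->{1,2}
So after constraint 3: D(W) = {5}

Answer: {5}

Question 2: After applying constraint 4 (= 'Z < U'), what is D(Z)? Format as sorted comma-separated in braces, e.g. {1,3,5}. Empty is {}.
Answer: {1,2}

Derivation:
Constraint 1 (W != U) on D(W)={5,7,8} D(U)={2,3,6,8}: no change
Constraint 2 (Y + W = U) on D(Y)={2,3,4,7,8} D(W)={5,7,8} D(U)={2,3,6,8}: Y {2,3,4,7,8}->{3}; W {5,7,8}->{5}; U {2,3,6,8}->{8}
Constraint 3 (Z < Y) on D(Z)={1,2,7,8} D(Y)={3}: Z {1,2,7,8}->{1,2}
Constraint 4 (Z < U) on D(Z)={1,2} D(U)={8}: no change
So after constraint 4: D(Z) = {1,2}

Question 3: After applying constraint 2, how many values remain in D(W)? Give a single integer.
Answer: 1

Derivation:
Constraint 1 (W != U) on D(W)={5,7,8} D(U)={2,3,6,8}: no change
Constraint 2 (Y + W = U) on D(Y)={2,3,4,7,8} D(W)={5,7,8} D(U)={2,3,6,8}: Y {2,3,4,7,8}->{3}; W {5,7,8}->{5}; U {2,3,6,8}->{8}
So after constraint 2: D(W)={5}, size = 1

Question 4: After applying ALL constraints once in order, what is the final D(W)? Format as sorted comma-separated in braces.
Constraint 1 (W != U) on D(W)={5,7,8} D(U)={2,3,6,8}: no change
Constraint 2 (Y + W = U) on D(Y)={2,3,4,7,8} D(W)={5,7,8} D(U)={2,3,6,8}: Y {2,3,4,7,8}->{3}; W {5,7,8}->{5}; U {2,3,6,8}->{8}
Constraint 3 (Z < Y) on D(Z)={1,2,7,8} D(Y)={3}: Z {1,2,7,8}->{1,2}
Constraint 4 (Z < U) on D(Z)={1,2} D(U)={8}: no change
So after all 4 constraints: D(W) = {5}

Answer: {5}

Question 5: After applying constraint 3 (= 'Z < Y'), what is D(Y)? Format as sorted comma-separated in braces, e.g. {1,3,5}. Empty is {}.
Answer: {3}

Derivation:
Constraint 1 (W != U) on D(W)={5,7,8} D(U)={2,3,6,8}: no change
Constraint 2 (Y + W = U) on D(Y)={2,3,4,7,8} D(W)={5,7,8} D(U)={2,3,6,8}: Y {2,3,4,7,8}->{3}; W {5,7,8}->{5}; U {2,3,6,8}->{8}
Constraint 3 (Z < Y) on D(Z)={1,2,7,8} D(Y)={3}: Z {1,2,7,8}->{1,2}
So after constraint 3: D(Y) = {3}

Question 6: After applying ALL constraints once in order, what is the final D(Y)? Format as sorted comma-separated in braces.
Answer: {3}

Derivation:
Constraint 1 (W != U) on D(W)={5,7,8} D(U)={2,3,6,8}: no change
Constraint 2 (Y + W = U) on D(Y)={2,3,4,7,8} D(W)={5,7,8} D(U)={2,3,6,8}: Y {2,3,4,7,8}->{3}; W {5,7,8}->{5}; U {2,3,6,8}->{8}
Constraint 3 (Z < Y) on D(Z)={1,2,7,8} D(Y)={3}: Z {1,2,7,8}->{1,2}
Constraint 4 (Z < U) on D(Z)={1,2} D(U)={8}: no change
So after all 4 constraints: D(Y) = {3}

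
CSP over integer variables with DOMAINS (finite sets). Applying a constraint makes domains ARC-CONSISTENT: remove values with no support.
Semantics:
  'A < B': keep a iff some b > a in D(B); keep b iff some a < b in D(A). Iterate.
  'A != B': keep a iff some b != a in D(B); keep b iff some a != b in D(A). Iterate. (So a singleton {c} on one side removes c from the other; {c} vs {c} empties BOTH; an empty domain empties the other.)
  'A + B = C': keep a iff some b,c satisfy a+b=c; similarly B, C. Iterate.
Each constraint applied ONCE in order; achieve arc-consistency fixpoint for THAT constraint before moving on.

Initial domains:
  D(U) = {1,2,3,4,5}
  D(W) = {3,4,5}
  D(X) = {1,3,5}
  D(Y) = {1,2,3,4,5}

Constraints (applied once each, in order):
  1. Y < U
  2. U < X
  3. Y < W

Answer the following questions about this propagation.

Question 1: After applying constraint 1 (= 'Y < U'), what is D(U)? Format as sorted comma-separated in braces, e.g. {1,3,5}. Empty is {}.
Answer: {2,3,4,5}

Derivation:
Constraint 1 (Y < U) on D(Y)={1,2,3,4,5} D(U)={1,2,3,4,5}: Y {1,2,3,4,5}->{1,2,3,4}; U {1,2,3,4,5}->{2,3,4,5}
So after constraint 1: D(U) = {2,3,4,5}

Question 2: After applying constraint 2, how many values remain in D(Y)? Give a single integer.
Answer: 4

Derivation:
Constraint 1 (Y < U) on D(Y)={1,2,3,4,5} D(U)={1,2,3,4,5}: Y {1,2,3,4,5}->{1,2,3,4}; U {1,2,3,4,5}->{2,3,4,5}
Constraint 2 (U < X) on D(U)={2,3,4,5} D(X)={1,3,5}: U {2,3,4,5}->{2,3,4}; X {1,3,5}->{3,5}
So after constraint 2: D(Y)={1,2,3,4}, size = 4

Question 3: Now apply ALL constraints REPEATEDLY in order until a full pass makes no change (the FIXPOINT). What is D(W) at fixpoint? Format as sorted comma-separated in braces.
pass 0 (initial): D(W)={3,4,5}
pass 1: U {1,2,3,4,5}->{2,3,4}; X {1,3,5}->{3,5}; Y {1,2,3,4,5}->{1,2,3,4}
pass 2: Y {1,2,3,4}->{1,2,3}
pass 3: no change
Fixpoint after 3 passes: D(W) = {3,4,5}

Answer: {3,4,5}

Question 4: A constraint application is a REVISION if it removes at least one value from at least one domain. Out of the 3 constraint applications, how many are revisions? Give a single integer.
Answer: 2

Derivation:
Constraint 1 (Y < U) on D(Y)={1,2,3,4,5} D(U)={1,2,3,4,5}: Y {1,2,3,4,5}->{1,2,3,4}; U {1,2,3,4,5}->{2,3,4,5} => REVISION
Constraint 2 (U < X) on D(U)={2,3,4,5} D(X)={1,3,5}: U {2,3,4,5}->{2,3,4}; X {1,3,5}->{3,5} => REVISION
Constraint 3 (Y < W) on D(Y)={1,2,3,4} D(W)={3,4,5}: no change => not a revision
Total revisions = 2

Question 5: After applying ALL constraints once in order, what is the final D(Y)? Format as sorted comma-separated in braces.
Constraint 1 (Y < U) on D(Y)={1,2,3,4,5} D(U)={1,2,3,4,5}: Y {1,2,3,4,5}->{1,2,3,4}; U {1,2,3,4,5}->{2,3,4,5}
Constraint 2 (U < X) on D(U)={2,3,4,5} D(X)={1,3,5}: U {2,3,4,5}->{2,3,4}; X {1,3,5}->{3,5}
Constraint 3 (Y < W) on D(Y)={1,2,3,4} D(W)={3,4,5}: no change
So after all 3 constraints: D(Y) = {1,2,3,4}

Answer: {1,2,3,4}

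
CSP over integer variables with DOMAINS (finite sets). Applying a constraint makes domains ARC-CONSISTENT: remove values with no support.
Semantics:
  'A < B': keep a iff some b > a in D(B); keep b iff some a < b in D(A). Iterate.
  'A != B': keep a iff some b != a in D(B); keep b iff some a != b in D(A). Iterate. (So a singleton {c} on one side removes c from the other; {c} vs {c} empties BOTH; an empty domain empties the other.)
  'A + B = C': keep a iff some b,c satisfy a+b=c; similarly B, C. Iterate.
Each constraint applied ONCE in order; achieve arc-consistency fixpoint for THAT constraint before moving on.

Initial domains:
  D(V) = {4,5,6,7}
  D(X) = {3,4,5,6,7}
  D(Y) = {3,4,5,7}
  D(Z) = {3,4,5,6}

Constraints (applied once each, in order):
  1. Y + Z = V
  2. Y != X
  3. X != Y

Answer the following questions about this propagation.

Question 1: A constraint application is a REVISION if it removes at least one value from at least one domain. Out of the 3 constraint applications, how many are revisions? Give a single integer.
Answer: 1

Derivation:
Constraint 1 (Y + Z = V) on D(Y)={3,4,5,7} D(Z)={3,4,5,6} D(V)={4,5,6,7}: Y {3,4,5,7}->{3,4}; Z {3,4,5,6}->{3,4}; V {4,5,6,7}->{6,7} => REVISION
Constraint 2 (Y != X) on D(Y)={3,4} D(X)={3,4,5,6,7}: no change => not a revision
Constraint 3 (X != Y) on D(X)={3,4,5,6,7} D(Y)={3,4}: no change => not a revision
Total revisions = 1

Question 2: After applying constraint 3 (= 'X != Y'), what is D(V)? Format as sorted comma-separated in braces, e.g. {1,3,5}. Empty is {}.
Constraint 1 (Y + Z = V) on D(Y)={3,4,5,7} D(Z)={3,4,5,6} D(V)={4,5,6,7}: Y {3,4,5,7}->{3,4}; Z {3,4,5,6}->{3,4}; V {4,5,6,7}->{6,7}
Constraint 2 (Y != X) on D(Y)={3,4} D(X)={3,4,5,6,7}: no change
Constraint 3 (X != Y) on D(X)={3,4,5,6,7} D(Y)={3,4}: no change
So after constraint 3: D(V) = {6,7}

Answer: {6,7}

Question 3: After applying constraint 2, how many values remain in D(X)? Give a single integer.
Constraint 1 (Y + Z = V) on D(Y)={3,4,5,7} D(Z)={3,4,5,6} D(V)={4,5,6,7}: Y {3,4,5,7}->{3,4}; Z {3,4,5,6}->{3,4}; V {4,5,6,7}->{6,7}
Constraint 2 (Y != X) on D(Y)={3,4} D(X)={3,4,5,6,7}: no change
So after constraint 2: D(X)={3,4,5,6,7}, size = 5

Answer: 5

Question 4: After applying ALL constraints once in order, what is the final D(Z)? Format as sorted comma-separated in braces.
Answer: {3,4}

Derivation:
Constraint 1 (Y + Z = V) on D(Y)={3,4,5,7} D(Z)={3,4,5,6} D(V)={4,5,6,7}: Y {3,4,5,7}->{3,4}; Z {3,4,5,6}->{3,4}; V {4,5,6,7}->{6,7}
Constraint 2 (Y != X) on D(Y)={3,4} D(X)={3,4,5,6,7}: no change
Constraint 3 (X != Y) on D(X)={3,4,5,6,7} D(Y)={3,4}: no change
So after all 3 constraints: D(Z) = {3,4}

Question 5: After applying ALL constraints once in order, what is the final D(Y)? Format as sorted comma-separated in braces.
Constraint 1 (Y + Z = V) on D(Y)={3,4,5,7} D(Z)={3,4,5,6} D(V)={4,5,6,7}: Y {3,4,5,7}->{3,4}; Z {3,4,5,6}->{3,4}; V {4,5,6,7}->{6,7}
Constraint 2 (Y != X) on D(Y)={3,4} D(X)={3,4,5,6,7}: no change
Constraint 3 (X != Y) on D(X)={3,4,5,6,7} D(Y)={3,4}: no change
So after all 3 constraints: D(Y) = {3,4}

Answer: {3,4}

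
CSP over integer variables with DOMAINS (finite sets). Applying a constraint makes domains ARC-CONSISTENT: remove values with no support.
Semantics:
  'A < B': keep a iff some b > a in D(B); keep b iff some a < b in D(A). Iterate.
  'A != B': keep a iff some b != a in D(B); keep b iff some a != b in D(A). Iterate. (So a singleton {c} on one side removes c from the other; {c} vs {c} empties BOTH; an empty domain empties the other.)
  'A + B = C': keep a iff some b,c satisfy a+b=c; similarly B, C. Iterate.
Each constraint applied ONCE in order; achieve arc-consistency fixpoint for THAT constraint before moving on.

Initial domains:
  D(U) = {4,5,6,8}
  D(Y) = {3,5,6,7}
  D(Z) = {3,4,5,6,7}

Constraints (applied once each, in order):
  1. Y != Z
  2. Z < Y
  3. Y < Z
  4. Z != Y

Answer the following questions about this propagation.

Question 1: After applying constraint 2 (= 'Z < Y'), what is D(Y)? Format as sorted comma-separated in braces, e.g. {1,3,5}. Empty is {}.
Constraint 1 (Y != Z) on D(Y)={3,5,6,7} D(Z)={3,4,5,6,7}: no change
Constraint 2 (Z < Y) on D(Z)={3,4,5,6,7} D(Y)={3,5,6,7}: Z {3,4,5,6,7}->{3,4,5,6}; Y {3,5,6,7}->{5,6,7}
So after constraint 2: D(Y) = {5,6,7}

Answer: {5,6,7}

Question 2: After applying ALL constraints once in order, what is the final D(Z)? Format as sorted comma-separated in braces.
Constraint 1 (Y != Z) on D(Y)={3,5,6,7} D(Z)={3,4,5,6,7}: no change
Constraint 2 (Z < Y) on D(Z)={3,4,5,6,7} D(Y)={3,5,6,7}: Z {3,4,5,6,7}->{3,4,5,6}; Y {3,5,6,7}->{5,6,7}
Constraint 3 (Y < Z) on D(Y)={5,6,7} D(Z)={3,4,5,6}: Y {5,6,7}->{5}; Z {3,4,5,6}->{6}
Constraint 4 (Z != Y) on D(Z)={6} D(Y)={5}: no change
So after all 4 constraints: D(Z) = {6}

Answer: {6}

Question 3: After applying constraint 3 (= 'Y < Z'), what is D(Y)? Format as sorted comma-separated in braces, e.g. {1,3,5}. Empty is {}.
Answer: {5}

Derivation:
Constraint 1 (Y != Z) on D(Y)={3,5,6,7} D(Z)={3,4,5,6,7}: no change
Constraint 2 (Z < Y) on D(Z)={3,4,5,6,7} D(Y)={3,5,6,7}: Z {3,4,5,6,7}->{3,4,5,6}; Y {3,5,6,7}->{5,6,7}
Constraint 3 (Y < Z) on D(Y)={5,6,7} D(Z)={3,4,5,6}: Y {5,6,7}->{5}; Z {3,4,5,6}->{6}
So after constraint 3: D(Y) = {5}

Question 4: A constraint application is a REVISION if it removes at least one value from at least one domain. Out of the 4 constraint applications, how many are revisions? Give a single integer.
Answer: 2

Derivation:
Constraint 1 (Y != Z) on D(Y)={3,5,6,7} D(Z)={3,4,5,6,7}: no change => not a revision
Constraint 2 (Z < Y) on D(Z)={3,4,5,6,7} D(Y)={3,5,6,7}: Z {3,4,5,6,7}->{3,4,5,6}; Y {3,5,6,7}->{5,6,7} => REVISION
Constraint 3 (Y < Z) on D(Y)={5,6,7} D(Z)={3,4,5,6}: Y {5,6,7}->{5}; Z {3,4,5,6}->{6} => REVISION
Constraint 4 (Z != Y) on D(Z)={6} D(Y)={5}: no change => not a revision
Total revisions = 2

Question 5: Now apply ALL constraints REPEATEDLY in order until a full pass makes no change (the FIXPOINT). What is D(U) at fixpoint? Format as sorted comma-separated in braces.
Answer: {4,5,6,8}

Derivation:
pass 0 (initial): D(U)={4,5,6,8}
pass 1: Y {3,5,6,7}->{5}; Z {3,4,5,6,7}->{6}
pass 2: Y {5}->{}; Z {6}->{}
pass 3: no change
Fixpoint after 3 passes: D(U) = {4,5,6,8}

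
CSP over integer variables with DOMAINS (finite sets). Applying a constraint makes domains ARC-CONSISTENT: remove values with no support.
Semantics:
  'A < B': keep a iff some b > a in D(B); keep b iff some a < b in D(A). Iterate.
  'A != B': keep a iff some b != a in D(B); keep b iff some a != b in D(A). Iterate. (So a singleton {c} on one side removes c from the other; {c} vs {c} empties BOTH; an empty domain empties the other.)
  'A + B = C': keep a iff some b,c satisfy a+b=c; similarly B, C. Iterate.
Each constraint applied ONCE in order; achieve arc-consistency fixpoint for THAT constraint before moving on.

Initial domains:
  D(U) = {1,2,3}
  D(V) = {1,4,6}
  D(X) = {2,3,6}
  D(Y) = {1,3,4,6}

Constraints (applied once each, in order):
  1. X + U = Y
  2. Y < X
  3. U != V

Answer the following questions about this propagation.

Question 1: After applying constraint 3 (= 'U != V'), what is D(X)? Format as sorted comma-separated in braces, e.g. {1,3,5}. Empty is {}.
Constraint 1 (X + U = Y) on D(X)={2,3,6} D(U)={1,2,3} D(Y)={1,3,4,6}: X {2,3,6}->{2,3}; Y {1,3,4,6}->{3,4,6}
Constraint 2 (Y < X) on D(Y)={3,4,6} D(X)={2,3}: Y {3,4,6}->{}; X {2,3}->{}
Constraint 3 (U != V) on D(U)={1,2,3} D(V)={1,4,6}: no change
So after constraint 3: D(X) = {}

Answer: {}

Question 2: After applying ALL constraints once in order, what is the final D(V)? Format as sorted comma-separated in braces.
Constraint 1 (X + U = Y) on D(X)={2,3,6} D(U)={1,2,3} D(Y)={1,3,4,6}: X {2,3,6}->{2,3}; Y {1,3,4,6}->{3,4,6}
Constraint 2 (Y < X) on D(Y)={3,4,6} D(X)={2,3}: Y {3,4,6}->{}; X {2,3}->{}
Constraint 3 (U != V) on D(U)={1,2,3} D(V)={1,4,6}: no change
So after all 3 constraints: D(V) = {1,4,6}

Answer: {1,4,6}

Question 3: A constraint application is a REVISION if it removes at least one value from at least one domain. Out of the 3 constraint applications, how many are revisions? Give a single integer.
Constraint 1 (X + U = Y) on D(X)={2,3,6} D(U)={1,2,3} D(Y)={1,3,4,6}: X {2,3,6}->{2,3}; Y {1,3,4,6}->{3,4,6} => REVISION
Constraint 2 (Y < X) on D(Y)={3,4,6} D(X)={2,3}: Y {3,4,6}->{}; X {2,3}->{} => REVISION
Constraint 3 (U != V) on D(U)={1,2,3} D(V)={1,4,6}: no change => not a revision
Total revisions = 2

Answer: 2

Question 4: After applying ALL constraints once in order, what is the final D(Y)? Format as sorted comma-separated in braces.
Constraint 1 (X + U = Y) on D(X)={2,3,6} D(U)={1,2,3} D(Y)={1,3,4,6}: X {2,3,6}->{2,3}; Y {1,3,4,6}->{3,4,6}
Constraint 2 (Y < X) on D(Y)={3,4,6} D(X)={2,3}: Y {3,4,6}->{}; X {2,3}->{}
Constraint 3 (U != V) on D(U)={1,2,3} D(V)={1,4,6}: no change
So after all 3 constraints: D(Y) = {}

Answer: {}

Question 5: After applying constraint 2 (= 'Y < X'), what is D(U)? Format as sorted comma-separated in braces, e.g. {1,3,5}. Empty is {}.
Answer: {1,2,3}

Derivation:
Constraint 1 (X + U = Y) on D(X)={2,3,6} D(U)={1,2,3} D(Y)={1,3,4,6}: X {2,3,6}->{2,3}; Y {1,3,4,6}->{3,4,6}
Constraint 2 (Y < X) on D(Y)={3,4,6} D(X)={2,3}: Y {3,4,6}->{}; X {2,3}->{}
So after constraint 2: D(U) = {1,2,3}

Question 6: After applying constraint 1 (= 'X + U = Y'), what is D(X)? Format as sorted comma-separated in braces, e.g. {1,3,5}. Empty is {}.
Constraint 1 (X + U = Y) on D(X)={2,3,6} D(U)={1,2,3} D(Y)={1,3,4,6}: X {2,3,6}->{2,3}; Y {1,3,4,6}->{3,4,6}
So after constraint 1: D(X) = {2,3}

Answer: {2,3}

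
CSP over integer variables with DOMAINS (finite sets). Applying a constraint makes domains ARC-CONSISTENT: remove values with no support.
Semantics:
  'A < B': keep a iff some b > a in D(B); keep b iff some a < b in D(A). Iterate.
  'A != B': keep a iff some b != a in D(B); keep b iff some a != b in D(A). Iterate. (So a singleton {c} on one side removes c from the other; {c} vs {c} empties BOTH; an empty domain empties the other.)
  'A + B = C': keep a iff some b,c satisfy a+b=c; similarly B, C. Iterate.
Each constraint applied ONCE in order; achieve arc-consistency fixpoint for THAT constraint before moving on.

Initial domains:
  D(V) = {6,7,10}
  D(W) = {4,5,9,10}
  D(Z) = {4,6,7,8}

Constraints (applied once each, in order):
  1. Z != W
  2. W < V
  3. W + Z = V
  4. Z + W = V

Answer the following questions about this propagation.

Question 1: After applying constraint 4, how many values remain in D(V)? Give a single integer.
Answer: 1

Derivation:
Constraint 1 (Z != W) on D(Z)={4,6,7,8} D(W)={4,5,9,10}: no change
Constraint 2 (W < V) on D(W)={4,5,9,10} D(V)={6,7,10}: W {4,5,9,10}->{4,5,9}
Constraint 3 (W + Z = V) on D(W)={4,5,9} D(Z)={4,6,7,8} D(V)={6,7,10}: W {4,5,9}->{4}; Z {4,6,7,8}->{6}; V {6,7,10}->{10}
Constraint 4 (Z + W = V) on D(Z)={6} D(W)={4} D(V)={10}: no change
So after constraint 4: D(V)={10}, size = 1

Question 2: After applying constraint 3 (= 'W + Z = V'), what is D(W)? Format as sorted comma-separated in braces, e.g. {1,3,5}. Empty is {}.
Constraint 1 (Z != W) on D(Z)={4,6,7,8} D(W)={4,5,9,10}: no change
Constraint 2 (W < V) on D(W)={4,5,9,10} D(V)={6,7,10}: W {4,5,9,10}->{4,5,9}
Constraint 3 (W + Z = V) on D(W)={4,5,9} D(Z)={4,6,7,8} D(V)={6,7,10}: W {4,5,9}->{4}; Z {4,6,7,8}->{6}; V {6,7,10}->{10}
So after constraint 3: D(W) = {4}

Answer: {4}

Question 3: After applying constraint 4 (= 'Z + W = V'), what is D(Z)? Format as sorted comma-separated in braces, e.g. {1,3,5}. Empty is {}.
Answer: {6}

Derivation:
Constraint 1 (Z != W) on D(Z)={4,6,7,8} D(W)={4,5,9,10}: no change
Constraint 2 (W < V) on D(W)={4,5,9,10} D(V)={6,7,10}: W {4,5,9,10}->{4,5,9}
Constraint 3 (W + Z = V) on D(W)={4,5,9} D(Z)={4,6,7,8} D(V)={6,7,10}: W {4,5,9}->{4}; Z {4,6,7,8}->{6}; V {6,7,10}->{10}
Constraint 4 (Z + W = V) on D(Z)={6} D(W)={4} D(V)={10}: no change
So after constraint 4: D(Z) = {6}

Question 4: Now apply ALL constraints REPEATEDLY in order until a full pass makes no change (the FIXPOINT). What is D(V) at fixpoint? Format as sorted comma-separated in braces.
Answer: {10}

Derivation:
pass 0 (initial): D(V)={6,7,10}
pass 1: V {6,7,10}->{10}; W {4,5,9,10}->{4}; Z {4,6,7,8}->{6}
pass 2: no change
Fixpoint after 2 passes: D(V) = {10}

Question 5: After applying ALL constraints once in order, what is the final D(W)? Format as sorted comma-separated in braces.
Constraint 1 (Z != W) on D(Z)={4,6,7,8} D(W)={4,5,9,10}: no change
Constraint 2 (W < V) on D(W)={4,5,9,10} D(V)={6,7,10}: W {4,5,9,10}->{4,5,9}
Constraint 3 (W + Z = V) on D(W)={4,5,9} D(Z)={4,6,7,8} D(V)={6,7,10}: W {4,5,9}->{4}; Z {4,6,7,8}->{6}; V {6,7,10}->{10}
Constraint 4 (Z + W = V) on D(Z)={6} D(W)={4} D(V)={10}: no change
So after all 4 constraints: D(W) = {4}

Answer: {4}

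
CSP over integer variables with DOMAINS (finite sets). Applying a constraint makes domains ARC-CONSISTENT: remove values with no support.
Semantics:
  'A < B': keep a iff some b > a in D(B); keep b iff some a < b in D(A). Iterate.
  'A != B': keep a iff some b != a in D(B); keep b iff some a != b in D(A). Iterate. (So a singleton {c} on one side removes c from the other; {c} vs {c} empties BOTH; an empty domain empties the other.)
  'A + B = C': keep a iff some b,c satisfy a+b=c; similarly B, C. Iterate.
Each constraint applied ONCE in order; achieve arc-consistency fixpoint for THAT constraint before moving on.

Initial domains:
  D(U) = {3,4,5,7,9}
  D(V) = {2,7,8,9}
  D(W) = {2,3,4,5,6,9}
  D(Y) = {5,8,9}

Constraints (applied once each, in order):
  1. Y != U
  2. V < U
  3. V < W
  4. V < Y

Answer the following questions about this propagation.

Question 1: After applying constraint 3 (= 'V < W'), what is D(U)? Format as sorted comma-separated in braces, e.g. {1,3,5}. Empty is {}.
Constraint 1 (Y != U) on D(Y)={5,8,9} D(U)={3,4,5,7,9}: no change
Constraint 2 (V < U) on D(V)={2,7,8,9} D(U)={3,4,5,7,9}: V {2,7,8,9}->{2,7,8}
Constraint 3 (V < W) on D(V)={2,7,8} D(W)={2,3,4,5,6,9}: W {2,3,4,5,6,9}->{3,4,5,6,9}
So after constraint 3: D(U) = {3,4,5,7,9}

Answer: {3,4,5,7,9}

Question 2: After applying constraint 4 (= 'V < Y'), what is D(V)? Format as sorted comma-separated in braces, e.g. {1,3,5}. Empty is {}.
Constraint 1 (Y != U) on D(Y)={5,8,9} D(U)={3,4,5,7,9}: no change
Constraint 2 (V < U) on D(V)={2,7,8,9} D(U)={3,4,5,7,9}: V {2,7,8,9}->{2,7,8}
Constraint 3 (V < W) on D(V)={2,7,8} D(W)={2,3,4,5,6,9}: W {2,3,4,5,6,9}->{3,4,5,6,9}
Constraint 4 (V < Y) on D(V)={2,7,8} D(Y)={5,8,9}: no change
So after constraint 4: D(V) = {2,7,8}

Answer: {2,7,8}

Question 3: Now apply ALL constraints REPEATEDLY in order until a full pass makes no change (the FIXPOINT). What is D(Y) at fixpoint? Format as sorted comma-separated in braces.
Answer: {5,8,9}

Derivation:
pass 0 (initial): D(Y)={5,8,9}
pass 1: V {2,7,8,9}->{2,7,8}; W {2,3,4,5,6,9}->{3,4,5,6,9}
pass 2: no change
Fixpoint after 2 passes: D(Y) = {5,8,9}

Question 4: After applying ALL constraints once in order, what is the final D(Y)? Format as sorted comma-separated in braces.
Answer: {5,8,9}

Derivation:
Constraint 1 (Y != U) on D(Y)={5,8,9} D(U)={3,4,5,7,9}: no change
Constraint 2 (V < U) on D(V)={2,7,8,9} D(U)={3,4,5,7,9}: V {2,7,8,9}->{2,7,8}
Constraint 3 (V < W) on D(V)={2,7,8} D(W)={2,3,4,5,6,9}: W {2,3,4,5,6,9}->{3,4,5,6,9}
Constraint 4 (V < Y) on D(V)={2,7,8} D(Y)={5,8,9}: no change
So after all 4 constraints: D(Y) = {5,8,9}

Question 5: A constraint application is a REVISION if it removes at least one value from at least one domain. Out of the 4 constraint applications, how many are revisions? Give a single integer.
Constraint 1 (Y != U) on D(Y)={5,8,9} D(U)={3,4,5,7,9}: no change => not a revision
Constraint 2 (V < U) on D(V)={2,7,8,9} D(U)={3,4,5,7,9}: V {2,7,8,9}->{2,7,8} => REVISION
Constraint 3 (V < W) on D(V)={2,7,8} D(W)={2,3,4,5,6,9}: W {2,3,4,5,6,9}->{3,4,5,6,9} => REVISION
Constraint 4 (V < Y) on D(V)={2,7,8} D(Y)={5,8,9}: no change => not a revision
Total revisions = 2

Answer: 2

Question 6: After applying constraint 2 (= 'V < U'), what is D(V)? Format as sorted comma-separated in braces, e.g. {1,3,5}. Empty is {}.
Constraint 1 (Y != U) on D(Y)={5,8,9} D(U)={3,4,5,7,9}: no change
Constraint 2 (V < U) on D(V)={2,7,8,9} D(U)={3,4,5,7,9}: V {2,7,8,9}->{2,7,8}
So after constraint 2: D(V) = {2,7,8}

Answer: {2,7,8}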